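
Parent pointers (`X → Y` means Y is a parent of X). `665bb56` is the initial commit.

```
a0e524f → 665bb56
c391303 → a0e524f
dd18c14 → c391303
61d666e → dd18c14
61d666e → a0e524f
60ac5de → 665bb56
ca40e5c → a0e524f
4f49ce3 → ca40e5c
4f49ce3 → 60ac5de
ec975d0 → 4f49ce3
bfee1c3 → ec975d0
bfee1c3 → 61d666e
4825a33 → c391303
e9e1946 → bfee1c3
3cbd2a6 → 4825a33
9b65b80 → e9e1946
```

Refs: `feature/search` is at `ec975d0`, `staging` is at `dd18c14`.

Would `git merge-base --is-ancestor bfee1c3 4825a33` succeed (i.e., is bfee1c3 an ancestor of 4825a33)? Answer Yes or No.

Ancestors of 4825a33: {4825a33, 665bb56, a0e524f, c391303}.
bfee1c3 is not in that set, so it is not an ancestor of 4825a33.

No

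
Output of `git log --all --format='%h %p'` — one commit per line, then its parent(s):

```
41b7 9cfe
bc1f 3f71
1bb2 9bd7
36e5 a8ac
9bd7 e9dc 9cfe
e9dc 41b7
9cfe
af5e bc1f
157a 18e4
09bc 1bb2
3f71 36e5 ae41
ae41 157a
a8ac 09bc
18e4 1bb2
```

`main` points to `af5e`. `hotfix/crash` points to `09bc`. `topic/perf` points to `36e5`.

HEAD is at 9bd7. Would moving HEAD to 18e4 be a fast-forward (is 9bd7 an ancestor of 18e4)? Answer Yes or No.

Yes

A fast-forward from 9bd7 to 18e4 is possible iff 9bd7 is an ancestor of 18e4.
Ancestors of 18e4: {18e4, 1bb2, 41b7, 9bd7, 9cfe, e9dc}.
9bd7 is among them, so fast-forward is possible.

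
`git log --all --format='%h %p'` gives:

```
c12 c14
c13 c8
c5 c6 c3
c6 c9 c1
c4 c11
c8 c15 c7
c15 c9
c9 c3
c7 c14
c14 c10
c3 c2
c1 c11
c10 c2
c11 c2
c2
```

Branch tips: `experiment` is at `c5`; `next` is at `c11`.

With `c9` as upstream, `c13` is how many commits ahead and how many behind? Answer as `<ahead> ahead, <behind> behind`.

Reachable from c13: {c10, c13, c14, c15, c2, c3, c7, c8, c9}.
Reachable from c9: {c2, c3, c9}.
Only in c13's history (ahead): {c10, c13, c14, c15, c7, c8} — 6.
Only in c9's history (behind): {} — 0.

6 ahead, 0 behind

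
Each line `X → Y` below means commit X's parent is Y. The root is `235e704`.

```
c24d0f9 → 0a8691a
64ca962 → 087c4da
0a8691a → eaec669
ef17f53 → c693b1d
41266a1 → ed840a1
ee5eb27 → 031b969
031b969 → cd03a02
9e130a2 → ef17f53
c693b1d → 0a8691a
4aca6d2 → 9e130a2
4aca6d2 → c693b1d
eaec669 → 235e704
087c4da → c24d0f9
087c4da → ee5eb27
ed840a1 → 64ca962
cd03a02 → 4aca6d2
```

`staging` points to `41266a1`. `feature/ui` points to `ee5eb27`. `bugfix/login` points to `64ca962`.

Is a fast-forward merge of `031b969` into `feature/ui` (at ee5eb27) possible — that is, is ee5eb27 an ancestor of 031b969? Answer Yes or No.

No

A fast-forward from ee5eb27 to 031b969 is possible iff ee5eb27 is an ancestor of 031b969.
Ancestors of 031b969: {031b969, 0a8691a, 235e704, 4aca6d2, 9e130a2, c693b1d, cd03a02, eaec669, ef17f53}.
ee5eb27 is not among them, so fast-forward is not possible.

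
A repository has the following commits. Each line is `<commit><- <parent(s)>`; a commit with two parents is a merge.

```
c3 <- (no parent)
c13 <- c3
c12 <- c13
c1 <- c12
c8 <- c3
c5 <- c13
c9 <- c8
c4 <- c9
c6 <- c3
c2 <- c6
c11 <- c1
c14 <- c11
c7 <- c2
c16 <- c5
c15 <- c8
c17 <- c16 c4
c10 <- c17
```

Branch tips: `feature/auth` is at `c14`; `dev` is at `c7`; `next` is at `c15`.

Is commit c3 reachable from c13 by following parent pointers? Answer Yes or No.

Yes

Ancestors of c13 (commits reachable by following parents): {c13, c3}.
c3 is in that set, so it is an ancestor of c13.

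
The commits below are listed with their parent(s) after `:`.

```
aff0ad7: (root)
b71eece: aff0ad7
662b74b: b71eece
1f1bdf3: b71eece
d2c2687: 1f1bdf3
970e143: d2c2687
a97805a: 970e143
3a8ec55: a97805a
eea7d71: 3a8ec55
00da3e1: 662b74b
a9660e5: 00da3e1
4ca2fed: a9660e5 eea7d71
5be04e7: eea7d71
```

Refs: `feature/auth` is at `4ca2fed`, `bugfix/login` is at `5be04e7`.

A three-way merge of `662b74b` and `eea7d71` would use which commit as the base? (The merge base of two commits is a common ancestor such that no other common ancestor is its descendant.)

Ancestors of 662b74b: {662b74b, aff0ad7, b71eece}.
Ancestors of eea7d71: {1f1bdf3, 3a8ec55, 970e143, a97805a, aff0ad7, b71eece, d2c2687, eea7d71}.
Common ancestors: {aff0ad7, b71eece}.
Among these, b71eece is not an ancestor of any other common ancestor — it is the merge base.

b71eece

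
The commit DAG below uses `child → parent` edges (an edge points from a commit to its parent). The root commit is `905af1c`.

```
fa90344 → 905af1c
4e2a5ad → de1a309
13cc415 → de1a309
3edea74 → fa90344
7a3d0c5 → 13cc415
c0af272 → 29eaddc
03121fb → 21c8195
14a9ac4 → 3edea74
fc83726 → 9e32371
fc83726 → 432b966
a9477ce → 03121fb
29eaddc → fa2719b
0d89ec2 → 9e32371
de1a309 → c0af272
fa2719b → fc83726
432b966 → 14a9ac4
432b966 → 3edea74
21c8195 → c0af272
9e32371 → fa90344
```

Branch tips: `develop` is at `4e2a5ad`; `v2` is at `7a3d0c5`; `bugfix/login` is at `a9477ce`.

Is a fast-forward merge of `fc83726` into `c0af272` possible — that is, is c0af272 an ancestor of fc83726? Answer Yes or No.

No

A fast-forward from c0af272 to fc83726 is possible iff c0af272 is an ancestor of fc83726.
Ancestors of fc83726: {14a9ac4, 3edea74, 432b966, 905af1c, 9e32371, fa90344, fc83726}.
c0af272 is not among them, so fast-forward is not possible.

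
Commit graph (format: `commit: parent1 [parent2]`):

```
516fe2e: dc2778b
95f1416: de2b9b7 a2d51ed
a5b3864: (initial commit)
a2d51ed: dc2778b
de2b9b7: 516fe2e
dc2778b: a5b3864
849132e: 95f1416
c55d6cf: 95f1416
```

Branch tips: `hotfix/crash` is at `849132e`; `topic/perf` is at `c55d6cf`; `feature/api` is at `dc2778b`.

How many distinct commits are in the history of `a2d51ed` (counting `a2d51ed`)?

3

Walking parent pointers from a2d51ed: reachable set = {a2d51ed, a5b3864, dc2778b}.
That is 3 commits.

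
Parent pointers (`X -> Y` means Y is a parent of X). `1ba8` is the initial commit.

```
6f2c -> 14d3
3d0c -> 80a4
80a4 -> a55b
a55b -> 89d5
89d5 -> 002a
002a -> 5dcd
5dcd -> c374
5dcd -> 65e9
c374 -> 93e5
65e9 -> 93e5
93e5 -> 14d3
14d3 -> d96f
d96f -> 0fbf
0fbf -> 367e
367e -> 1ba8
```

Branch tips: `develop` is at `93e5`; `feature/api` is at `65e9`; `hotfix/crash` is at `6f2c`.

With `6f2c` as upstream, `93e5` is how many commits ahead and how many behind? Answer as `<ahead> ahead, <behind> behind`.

Reachable from 93e5: {0fbf, 14d3, 1ba8, 367e, 93e5, d96f}.
Reachable from 6f2c: {0fbf, 14d3, 1ba8, 367e, 6f2c, d96f}.
Only in 93e5's history (ahead): {93e5} — 1.
Only in 6f2c's history (behind): {6f2c} — 1.

1 ahead, 1 behind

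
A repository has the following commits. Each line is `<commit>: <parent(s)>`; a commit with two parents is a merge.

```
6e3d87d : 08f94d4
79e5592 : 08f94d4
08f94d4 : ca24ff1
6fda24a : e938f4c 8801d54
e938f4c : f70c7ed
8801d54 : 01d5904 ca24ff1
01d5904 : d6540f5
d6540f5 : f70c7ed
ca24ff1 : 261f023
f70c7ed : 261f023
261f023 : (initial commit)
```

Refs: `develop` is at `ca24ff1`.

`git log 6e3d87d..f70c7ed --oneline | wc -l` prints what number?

Reachable from f70c7ed: {261f023, f70c7ed}.
Reachable from 6e3d87d: {08f94d4, 261f023, 6e3d87d, ca24ff1}.
In f70c7ed's history but not 6e3d87d's: {f70c7ed} — 1 commit.

1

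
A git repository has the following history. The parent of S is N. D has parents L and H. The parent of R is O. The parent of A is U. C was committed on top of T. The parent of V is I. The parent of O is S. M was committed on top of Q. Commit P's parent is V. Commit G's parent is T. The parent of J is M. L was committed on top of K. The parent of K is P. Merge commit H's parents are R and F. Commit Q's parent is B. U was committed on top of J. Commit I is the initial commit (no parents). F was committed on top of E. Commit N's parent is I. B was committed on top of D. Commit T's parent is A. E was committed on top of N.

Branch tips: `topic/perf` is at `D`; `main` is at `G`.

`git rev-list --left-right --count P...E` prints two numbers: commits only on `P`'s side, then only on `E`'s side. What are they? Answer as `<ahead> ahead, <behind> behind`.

2 ahead, 2 behind

Reachable from P: {I, P, V}.
Reachable from E: {E, I, N}.
Only in P's history (ahead): {P, V} — 2.
Only in E's history (behind): {E, N} — 2.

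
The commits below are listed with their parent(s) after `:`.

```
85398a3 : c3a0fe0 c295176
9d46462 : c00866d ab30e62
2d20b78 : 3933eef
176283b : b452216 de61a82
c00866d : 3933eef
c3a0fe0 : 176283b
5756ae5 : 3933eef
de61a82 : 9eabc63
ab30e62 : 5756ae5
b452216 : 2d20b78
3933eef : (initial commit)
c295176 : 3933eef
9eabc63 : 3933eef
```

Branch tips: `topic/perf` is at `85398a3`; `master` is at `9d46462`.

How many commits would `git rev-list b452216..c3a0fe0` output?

4

Reachable from c3a0fe0: {176283b, 2d20b78, 3933eef, 9eabc63, b452216, c3a0fe0, de61a82}.
Reachable from b452216: {2d20b78, 3933eef, b452216}.
In c3a0fe0's history but not b452216's: {176283b, 9eabc63, c3a0fe0, de61a82} — 4 commits.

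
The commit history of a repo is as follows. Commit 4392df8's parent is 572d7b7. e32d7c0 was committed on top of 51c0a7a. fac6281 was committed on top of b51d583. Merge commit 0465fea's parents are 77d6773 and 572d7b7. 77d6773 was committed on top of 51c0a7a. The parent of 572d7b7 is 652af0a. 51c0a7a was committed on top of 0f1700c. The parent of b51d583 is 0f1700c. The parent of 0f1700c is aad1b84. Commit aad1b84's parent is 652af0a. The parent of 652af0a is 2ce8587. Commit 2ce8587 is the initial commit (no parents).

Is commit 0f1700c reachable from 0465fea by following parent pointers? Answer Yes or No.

Ancestors of 0465fea (commits reachable by following parents): {0465fea, 0f1700c, 2ce8587, 51c0a7a, 572d7b7, 652af0a, 77d6773, aad1b84}.
0f1700c is in that set, so it is an ancestor of 0465fea.

Yes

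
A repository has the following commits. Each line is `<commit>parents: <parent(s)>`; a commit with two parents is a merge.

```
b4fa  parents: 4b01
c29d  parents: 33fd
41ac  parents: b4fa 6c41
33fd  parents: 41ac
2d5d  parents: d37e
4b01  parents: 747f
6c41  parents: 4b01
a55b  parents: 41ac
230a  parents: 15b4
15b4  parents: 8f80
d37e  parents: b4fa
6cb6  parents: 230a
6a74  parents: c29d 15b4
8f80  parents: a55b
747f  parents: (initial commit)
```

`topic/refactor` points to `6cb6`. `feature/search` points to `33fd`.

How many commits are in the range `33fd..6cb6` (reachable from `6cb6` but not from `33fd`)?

5

Reachable from 6cb6: {15b4, 230a, 41ac, 4b01, 6c41, 6cb6, 747f, 8f80, a55b, b4fa}.
Reachable from 33fd: {33fd, 41ac, 4b01, 6c41, 747f, b4fa}.
In 6cb6's history but not 33fd's: {15b4, 230a, 6cb6, 8f80, a55b} — 5 commits.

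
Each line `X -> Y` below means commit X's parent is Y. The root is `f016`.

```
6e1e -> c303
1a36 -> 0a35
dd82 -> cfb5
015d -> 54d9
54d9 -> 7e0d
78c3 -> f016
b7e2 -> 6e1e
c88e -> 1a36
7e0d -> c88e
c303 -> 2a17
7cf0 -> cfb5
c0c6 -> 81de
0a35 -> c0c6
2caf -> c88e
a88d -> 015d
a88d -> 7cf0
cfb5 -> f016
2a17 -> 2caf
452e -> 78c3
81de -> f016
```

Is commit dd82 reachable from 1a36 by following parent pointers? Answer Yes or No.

Ancestors of 1a36: {0a35, 1a36, 81de, c0c6, f016}.
dd82 is not in that set, so it is not an ancestor of 1a36.

No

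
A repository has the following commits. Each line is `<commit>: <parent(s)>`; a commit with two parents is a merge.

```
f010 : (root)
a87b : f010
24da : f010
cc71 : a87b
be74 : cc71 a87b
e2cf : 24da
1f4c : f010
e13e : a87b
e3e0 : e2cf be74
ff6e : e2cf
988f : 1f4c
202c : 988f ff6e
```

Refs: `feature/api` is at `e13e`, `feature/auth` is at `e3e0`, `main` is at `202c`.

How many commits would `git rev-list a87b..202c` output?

6

Reachable from 202c: {1f4c, 202c, 24da, 988f, e2cf, f010, ff6e}.
Reachable from a87b: {a87b, f010}.
In 202c's history but not a87b's: {1f4c, 202c, 24da, 988f, e2cf, ff6e} — 6 commits.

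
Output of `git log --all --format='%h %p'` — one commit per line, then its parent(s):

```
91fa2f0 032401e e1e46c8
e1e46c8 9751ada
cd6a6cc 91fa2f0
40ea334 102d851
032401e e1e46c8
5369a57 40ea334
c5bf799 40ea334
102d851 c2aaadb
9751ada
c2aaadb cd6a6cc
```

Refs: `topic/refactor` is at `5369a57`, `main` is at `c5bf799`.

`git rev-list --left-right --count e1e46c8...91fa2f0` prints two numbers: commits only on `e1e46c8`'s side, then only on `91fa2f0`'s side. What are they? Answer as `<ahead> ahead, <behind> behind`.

Reachable from e1e46c8: {9751ada, e1e46c8}.
Reachable from 91fa2f0: {032401e, 91fa2f0, 9751ada, e1e46c8}.
Only in e1e46c8's history (ahead): {} — 0.
Only in 91fa2f0's history (behind): {032401e, 91fa2f0} — 2.

0 ahead, 2 behind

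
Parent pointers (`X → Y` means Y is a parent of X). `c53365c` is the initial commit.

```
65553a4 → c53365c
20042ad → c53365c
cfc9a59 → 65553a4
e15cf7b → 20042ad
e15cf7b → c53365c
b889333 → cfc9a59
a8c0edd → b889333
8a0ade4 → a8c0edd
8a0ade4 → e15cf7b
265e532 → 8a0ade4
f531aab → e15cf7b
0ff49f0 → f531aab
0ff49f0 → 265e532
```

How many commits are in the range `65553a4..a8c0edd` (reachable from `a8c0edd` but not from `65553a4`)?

Reachable from a8c0edd: {65553a4, a8c0edd, b889333, c53365c, cfc9a59}.
Reachable from 65553a4: {65553a4, c53365c}.
In a8c0edd's history but not 65553a4's: {a8c0edd, b889333, cfc9a59} — 3 commits.

3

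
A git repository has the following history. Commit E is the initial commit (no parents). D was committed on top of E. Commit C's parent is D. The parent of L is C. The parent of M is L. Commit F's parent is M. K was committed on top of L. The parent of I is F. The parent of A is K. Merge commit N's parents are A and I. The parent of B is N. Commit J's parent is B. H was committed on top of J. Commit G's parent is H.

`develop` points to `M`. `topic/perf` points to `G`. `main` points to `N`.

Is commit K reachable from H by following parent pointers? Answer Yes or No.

Yes

Ancestors of H (commits reachable by following parents): {A, B, C, D, E, F, H, I, J, K, L, M, N}.
K is in that set, so it is an ancestor of H.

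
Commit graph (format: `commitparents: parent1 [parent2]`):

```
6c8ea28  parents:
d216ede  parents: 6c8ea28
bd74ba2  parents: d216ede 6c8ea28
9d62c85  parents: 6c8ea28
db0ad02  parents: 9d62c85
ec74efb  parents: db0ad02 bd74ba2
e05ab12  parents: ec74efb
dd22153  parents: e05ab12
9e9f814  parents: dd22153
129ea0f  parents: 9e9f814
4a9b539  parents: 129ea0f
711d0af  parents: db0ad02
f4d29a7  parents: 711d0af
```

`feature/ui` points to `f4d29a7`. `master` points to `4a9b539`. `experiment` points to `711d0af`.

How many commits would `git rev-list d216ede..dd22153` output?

6

Reachable from dd22153: {6c8ea28, 9d62c85, bd74ba2, d216ede, db0ad02, dd22153, e05ab12, ec74efb}.
Reachable from d216ede: {6c8ea28, d216ede}.
In dd22153's history but not d216ede's: {9d62c85, bd74ba2, db0ad02, dd22153, e05ab12, ec74efb} — 6 commits.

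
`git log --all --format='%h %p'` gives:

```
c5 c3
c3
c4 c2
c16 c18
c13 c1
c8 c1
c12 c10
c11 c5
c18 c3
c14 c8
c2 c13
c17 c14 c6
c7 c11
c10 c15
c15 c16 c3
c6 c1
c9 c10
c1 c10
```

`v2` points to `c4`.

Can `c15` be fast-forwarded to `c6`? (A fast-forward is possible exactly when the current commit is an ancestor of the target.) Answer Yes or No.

Yes

A fast-forward from c15 to c6 is possible iff c15 is an ancestor of c6.
Ancestors of c6: {c1, c10, c15, c16, c18, c3, c6}.
c15 is among them, so fast-forward is possible.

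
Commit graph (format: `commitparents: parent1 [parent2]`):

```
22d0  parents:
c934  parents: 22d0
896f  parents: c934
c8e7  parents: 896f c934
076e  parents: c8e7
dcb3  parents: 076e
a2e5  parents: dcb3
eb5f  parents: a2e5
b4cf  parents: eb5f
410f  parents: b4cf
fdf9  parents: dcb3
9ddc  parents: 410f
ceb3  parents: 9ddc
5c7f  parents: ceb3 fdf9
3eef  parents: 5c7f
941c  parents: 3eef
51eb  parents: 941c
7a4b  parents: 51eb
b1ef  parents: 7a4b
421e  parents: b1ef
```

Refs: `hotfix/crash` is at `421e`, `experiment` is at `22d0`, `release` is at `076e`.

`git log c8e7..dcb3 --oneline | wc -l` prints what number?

Reachable from dcb3: {076e, 22d0, 896f, c8e7, c934, dcb3}.
Reachable from c8e7: {22d0, 896f, c8e7, c934}.
In dcb3's history but not c8e7's: {076e, dcb3} — 2 commits.

2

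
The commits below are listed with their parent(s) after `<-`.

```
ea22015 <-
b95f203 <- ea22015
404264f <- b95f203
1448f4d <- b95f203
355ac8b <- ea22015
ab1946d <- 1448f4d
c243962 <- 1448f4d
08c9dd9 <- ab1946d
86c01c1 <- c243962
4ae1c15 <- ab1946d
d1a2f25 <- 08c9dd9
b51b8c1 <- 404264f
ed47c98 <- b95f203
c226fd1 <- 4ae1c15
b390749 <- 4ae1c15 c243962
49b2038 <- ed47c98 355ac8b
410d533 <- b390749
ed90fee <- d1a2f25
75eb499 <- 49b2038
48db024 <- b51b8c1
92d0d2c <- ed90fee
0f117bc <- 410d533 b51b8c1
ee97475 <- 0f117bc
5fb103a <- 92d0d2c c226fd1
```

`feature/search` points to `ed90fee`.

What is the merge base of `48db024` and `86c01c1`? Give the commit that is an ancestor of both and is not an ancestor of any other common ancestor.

b95f203

Ancestors of 48db024: {404264f, 48db024, b51b8c1, b95f203, ea22015}.
Ancestors of 86c01c1: {1448f4d, 86c01c1, b95f203, c243962, ea22015}.
Common ancestors: {b95f203, ea22015}.
Among these, b95f203 is not an ancestor of any other common ancestor — it is the merge base.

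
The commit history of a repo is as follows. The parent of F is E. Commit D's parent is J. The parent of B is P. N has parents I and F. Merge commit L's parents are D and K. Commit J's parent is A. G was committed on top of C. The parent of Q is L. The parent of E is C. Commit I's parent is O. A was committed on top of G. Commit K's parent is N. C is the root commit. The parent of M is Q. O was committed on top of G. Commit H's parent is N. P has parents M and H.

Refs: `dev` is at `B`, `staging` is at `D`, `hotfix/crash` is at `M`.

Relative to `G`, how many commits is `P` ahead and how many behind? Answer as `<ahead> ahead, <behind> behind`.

Reachable from P: {A, C, D, E, F, G, H, I, J, K, L, M, N, O, P, Q}.
Reachable from G: {C, G}.
Only in P's history (ahead): {A, D, E, F, H, I, J, K, L, M, N, O, P, Q} — 14.
Only in G's history (behind): {} — 0.

14 ahead, 0 behind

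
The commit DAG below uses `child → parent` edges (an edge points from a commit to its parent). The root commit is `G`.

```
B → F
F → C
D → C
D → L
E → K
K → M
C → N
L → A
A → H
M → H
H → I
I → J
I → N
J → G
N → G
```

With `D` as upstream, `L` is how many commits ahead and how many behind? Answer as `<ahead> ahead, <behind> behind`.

Reachable from L: {A, G, H, I, J, L, N}.
Reachable from D: {A, C, D, G, H, I, J, L, N}.
Only in L's history (ahead): {} — 0.
Only in D's history (behind): {C, D} — 2.

0 ahead, 2 behind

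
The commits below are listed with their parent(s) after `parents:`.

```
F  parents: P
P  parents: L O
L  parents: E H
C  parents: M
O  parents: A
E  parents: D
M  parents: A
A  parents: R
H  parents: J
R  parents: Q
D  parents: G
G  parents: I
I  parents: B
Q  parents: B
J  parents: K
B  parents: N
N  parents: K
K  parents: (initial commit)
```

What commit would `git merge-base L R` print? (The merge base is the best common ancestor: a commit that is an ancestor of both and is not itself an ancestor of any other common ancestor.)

B

Ancestors of L: {B, D, E, G, H, I, J, K, L, N}.
Ancestors of R: {B, K, N, Q, R}.
Common ancestors: {B, K, N}.
Among these, B is not an ancestor of any other common ancestor — it is the merge base.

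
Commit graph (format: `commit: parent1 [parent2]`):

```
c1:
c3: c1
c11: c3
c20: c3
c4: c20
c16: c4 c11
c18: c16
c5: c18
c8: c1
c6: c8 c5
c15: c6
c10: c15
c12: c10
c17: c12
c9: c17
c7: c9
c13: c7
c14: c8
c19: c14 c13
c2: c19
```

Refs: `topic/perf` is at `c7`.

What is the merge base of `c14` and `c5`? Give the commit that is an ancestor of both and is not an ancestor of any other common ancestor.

c1

Ancestors of c14: {c1, c14, c8}.
Ancestors of c5: {c1, c11, c16, c18, c20, c3, c4, c5}.
Common ancestors: {c1}.
The only common ancestor is c1, so it is the merge base.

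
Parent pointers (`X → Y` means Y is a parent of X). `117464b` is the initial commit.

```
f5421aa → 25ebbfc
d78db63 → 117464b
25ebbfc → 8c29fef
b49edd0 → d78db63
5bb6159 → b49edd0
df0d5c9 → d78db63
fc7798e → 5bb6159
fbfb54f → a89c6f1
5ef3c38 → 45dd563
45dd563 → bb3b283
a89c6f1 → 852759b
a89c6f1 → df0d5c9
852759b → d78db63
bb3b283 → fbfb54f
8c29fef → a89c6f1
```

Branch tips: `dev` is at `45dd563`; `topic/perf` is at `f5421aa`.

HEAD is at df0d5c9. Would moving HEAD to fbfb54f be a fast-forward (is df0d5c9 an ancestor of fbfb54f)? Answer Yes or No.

A fast-forward from df0d5c9 to fbfb54f is possible iff df0d5c9 is an ancestor of fbfb54f.
Ancestors of fbfb54f: {117464b, 852759b, a89c6f1, d78db63, df0d5c9, fbfb54f}.
df0d5c9 is among them, so fast-forward is possible.

Yes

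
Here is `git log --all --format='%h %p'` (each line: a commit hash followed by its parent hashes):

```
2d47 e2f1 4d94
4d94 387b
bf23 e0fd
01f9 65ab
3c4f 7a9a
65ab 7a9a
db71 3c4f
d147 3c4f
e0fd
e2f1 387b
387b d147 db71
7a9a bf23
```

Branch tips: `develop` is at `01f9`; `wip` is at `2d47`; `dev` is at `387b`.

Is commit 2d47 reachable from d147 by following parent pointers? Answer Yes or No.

No

Ancestors of d147: {3c4f, 7a9a, bf23, d147, e0fd}.
2d47 is not in that set, so it is not an ancestor of d147.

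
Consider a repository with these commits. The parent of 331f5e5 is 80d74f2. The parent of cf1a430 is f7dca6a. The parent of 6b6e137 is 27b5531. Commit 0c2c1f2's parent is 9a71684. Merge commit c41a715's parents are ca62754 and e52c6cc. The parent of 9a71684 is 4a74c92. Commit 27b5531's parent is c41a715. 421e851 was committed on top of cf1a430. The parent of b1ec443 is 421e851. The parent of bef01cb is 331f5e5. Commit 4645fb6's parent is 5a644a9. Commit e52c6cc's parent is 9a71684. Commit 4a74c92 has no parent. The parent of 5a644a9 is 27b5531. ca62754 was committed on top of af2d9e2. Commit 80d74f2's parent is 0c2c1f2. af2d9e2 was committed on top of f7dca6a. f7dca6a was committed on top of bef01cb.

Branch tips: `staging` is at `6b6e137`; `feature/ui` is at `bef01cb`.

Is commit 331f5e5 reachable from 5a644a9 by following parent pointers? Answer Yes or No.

Yes

Ancestors of 5a644a9 (commits reachable by following parents): {0c2c1f2, 27b5531, 331f5e5, 4a74c92, 5a644a9, 80d74f2, 9a71684, af2d9e2, bef01cb, c41a715, ca62754, e52c6cc, f7dca6a}.
331f5e5 is in that set, so it is an ancestor of 5a644a9.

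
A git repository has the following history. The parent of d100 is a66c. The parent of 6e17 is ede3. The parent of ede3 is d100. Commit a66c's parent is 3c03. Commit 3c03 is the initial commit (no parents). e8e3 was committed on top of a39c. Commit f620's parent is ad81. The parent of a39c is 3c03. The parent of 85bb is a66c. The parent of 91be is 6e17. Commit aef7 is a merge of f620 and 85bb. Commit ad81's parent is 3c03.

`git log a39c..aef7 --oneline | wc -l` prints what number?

5

Reachable from aef7: {3c03, 85bb, a66c, ad81, aef7, f620}.
Reachable from a39c: {3c03, a39c}.
In aef7's history but not a39c's: {85bb, a66c, ad81, aef7, f620} — 5 commits.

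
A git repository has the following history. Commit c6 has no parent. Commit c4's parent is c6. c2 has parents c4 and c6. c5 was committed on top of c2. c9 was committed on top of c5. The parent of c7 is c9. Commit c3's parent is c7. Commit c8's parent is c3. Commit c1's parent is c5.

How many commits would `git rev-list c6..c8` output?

Reachable from c8: {c2, c3, c4, c5, c6, c7, c8, c9}.
Reachable from c6: {c6}.
In c8's history but not c6's: {c2, c3, c4, c5, c7, c8, c9} — 7 commits.

7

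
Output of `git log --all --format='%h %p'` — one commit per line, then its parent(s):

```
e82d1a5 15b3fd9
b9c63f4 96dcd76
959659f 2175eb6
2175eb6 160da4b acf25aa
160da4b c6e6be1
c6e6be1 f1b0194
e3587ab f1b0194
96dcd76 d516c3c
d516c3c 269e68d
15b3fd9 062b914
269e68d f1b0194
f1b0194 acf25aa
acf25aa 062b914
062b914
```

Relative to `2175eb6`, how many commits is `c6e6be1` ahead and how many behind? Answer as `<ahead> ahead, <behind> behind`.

0 ahead, 2 behind

Reachable from c6e6be1: {062b914, acf25aa, c6e6be1, f1b0194}.
Reachable from 2175eb6: {062b914, 160da4b, 2175eb6, acf25aa, c6e6be1, f1b0194}.
Only in c6e6be1's history (ahead): {} — 0.
Only in 2175eb6's history (behind): {160da4b, 2175eb6} — 2.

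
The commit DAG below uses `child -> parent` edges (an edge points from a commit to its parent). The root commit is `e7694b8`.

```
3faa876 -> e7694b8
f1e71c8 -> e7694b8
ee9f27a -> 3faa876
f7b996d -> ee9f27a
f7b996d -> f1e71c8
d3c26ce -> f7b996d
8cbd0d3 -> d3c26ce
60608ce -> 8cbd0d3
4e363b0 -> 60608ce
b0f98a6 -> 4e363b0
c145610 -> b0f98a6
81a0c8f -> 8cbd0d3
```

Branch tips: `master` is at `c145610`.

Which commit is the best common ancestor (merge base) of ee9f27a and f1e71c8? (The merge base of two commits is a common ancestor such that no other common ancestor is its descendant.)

Ancestors of ee9f27a: {3faa876, e7694b8, ee9f27a}.
Ancestors of f1e71c8: {e7694b8, f1e71c8}.
Common ancestors: {e7694b8}.
The only common ancestor is e7694b8, so it is the merge base.

e7694b8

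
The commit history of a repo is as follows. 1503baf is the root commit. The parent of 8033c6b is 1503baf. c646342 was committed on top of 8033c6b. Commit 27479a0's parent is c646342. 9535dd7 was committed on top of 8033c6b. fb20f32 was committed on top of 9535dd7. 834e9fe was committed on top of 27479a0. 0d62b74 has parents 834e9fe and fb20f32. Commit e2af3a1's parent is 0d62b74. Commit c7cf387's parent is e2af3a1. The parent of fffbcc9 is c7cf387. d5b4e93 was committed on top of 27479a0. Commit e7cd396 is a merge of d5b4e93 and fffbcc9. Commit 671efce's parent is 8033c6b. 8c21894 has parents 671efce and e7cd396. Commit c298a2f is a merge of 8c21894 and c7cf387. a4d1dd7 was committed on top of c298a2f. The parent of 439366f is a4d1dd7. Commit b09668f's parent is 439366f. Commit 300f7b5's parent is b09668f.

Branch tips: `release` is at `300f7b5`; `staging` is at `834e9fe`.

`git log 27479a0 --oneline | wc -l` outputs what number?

Walking parent pointers from 27479a0: reachable set = {1503baf, 27479a0, 8033c6b, c646342}.
That is 4 commits.

4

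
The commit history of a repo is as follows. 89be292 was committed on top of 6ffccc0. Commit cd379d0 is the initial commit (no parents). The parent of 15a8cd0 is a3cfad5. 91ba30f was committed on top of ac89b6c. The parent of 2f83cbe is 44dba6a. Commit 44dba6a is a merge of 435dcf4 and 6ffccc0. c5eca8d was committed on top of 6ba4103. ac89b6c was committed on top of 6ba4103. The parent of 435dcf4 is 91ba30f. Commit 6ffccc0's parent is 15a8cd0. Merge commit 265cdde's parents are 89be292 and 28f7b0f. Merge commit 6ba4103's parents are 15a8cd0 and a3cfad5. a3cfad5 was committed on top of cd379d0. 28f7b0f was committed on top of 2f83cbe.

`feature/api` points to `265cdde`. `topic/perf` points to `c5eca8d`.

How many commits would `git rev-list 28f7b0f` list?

11

Walking parent pointers from 28f7b0f: reachable set = {15a8cd0, 28f7b0f, 2f83cbe, 435dcf4, 44dba6a, 6ba4103, 6ffccc0, 91ba30f, a3cfad5, ac89b6c, cd379d0}.
That is 11 commits.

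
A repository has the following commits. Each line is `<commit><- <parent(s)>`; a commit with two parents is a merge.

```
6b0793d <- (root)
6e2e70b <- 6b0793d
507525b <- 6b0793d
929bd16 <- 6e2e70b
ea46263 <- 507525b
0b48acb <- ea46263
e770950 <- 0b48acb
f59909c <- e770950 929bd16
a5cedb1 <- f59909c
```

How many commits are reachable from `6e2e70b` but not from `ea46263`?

1

Reachable from 6e2e70b: {6b0793d, 6e2e70b}.
Reachable from ea46263: {507525b, 6b0793d, ea46263}.
In 6e2e70b's history but not ea46263's: {6e2e70b} — 1 commit.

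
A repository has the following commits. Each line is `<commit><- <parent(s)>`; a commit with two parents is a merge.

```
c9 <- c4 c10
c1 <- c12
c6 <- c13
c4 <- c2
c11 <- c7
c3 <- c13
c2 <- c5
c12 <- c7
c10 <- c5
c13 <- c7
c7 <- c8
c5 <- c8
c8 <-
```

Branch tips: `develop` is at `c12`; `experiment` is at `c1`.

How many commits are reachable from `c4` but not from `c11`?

3

Reachable from c4: {c2, c4, c5, c8}.
Reachable from c11: {c11, c7, c8}.
In c4's history but not c11's: {c2, c4, c5} — 3 commits.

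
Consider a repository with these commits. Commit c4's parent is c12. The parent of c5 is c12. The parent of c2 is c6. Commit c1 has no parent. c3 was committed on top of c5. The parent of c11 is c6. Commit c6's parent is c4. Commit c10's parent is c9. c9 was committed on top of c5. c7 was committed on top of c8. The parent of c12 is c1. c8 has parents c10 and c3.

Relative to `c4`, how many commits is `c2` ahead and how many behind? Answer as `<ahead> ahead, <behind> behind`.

Reachable from c2: {c1, c12, c2, c4, c6}.
Reachable from c4: {c1, c12, c4}.
Only in c2's history (ahead): {c2, c6} — 2.
Only in c4's history (behind): {} — 0.

2 ahead, 0 behind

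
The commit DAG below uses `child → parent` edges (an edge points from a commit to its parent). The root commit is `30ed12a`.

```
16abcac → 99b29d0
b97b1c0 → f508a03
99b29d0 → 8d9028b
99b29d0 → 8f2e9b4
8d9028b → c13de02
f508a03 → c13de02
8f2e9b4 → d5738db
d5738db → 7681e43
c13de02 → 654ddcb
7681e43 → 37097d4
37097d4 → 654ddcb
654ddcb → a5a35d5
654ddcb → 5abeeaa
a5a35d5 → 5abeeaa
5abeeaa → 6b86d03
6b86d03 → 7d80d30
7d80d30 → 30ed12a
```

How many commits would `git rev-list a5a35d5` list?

Walking parent pointers from a5a35d5: reachable set = {30ed12a, 5abeeaa, 6b86d03, 7d80d30, a5a35d5}.
That is 5 commits.

5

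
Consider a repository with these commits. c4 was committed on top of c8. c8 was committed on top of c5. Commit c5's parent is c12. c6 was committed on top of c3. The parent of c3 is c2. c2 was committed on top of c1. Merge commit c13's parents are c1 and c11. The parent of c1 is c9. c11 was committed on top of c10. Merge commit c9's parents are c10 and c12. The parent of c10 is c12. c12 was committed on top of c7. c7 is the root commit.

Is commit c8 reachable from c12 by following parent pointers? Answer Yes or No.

No

Ancestors of c12: {c12, c7}.
c8 is not in that set, so it is not an ancestor of c12.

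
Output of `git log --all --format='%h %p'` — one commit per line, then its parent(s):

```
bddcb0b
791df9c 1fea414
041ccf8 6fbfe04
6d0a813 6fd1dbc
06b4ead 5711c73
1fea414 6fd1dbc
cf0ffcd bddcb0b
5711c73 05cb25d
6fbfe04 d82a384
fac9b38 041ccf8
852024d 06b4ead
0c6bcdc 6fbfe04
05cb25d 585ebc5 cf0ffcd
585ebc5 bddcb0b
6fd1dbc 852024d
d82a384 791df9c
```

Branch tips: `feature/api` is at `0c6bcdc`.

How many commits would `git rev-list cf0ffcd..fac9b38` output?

12

Reachable from fac9b38: {041ccf8, 05cb25d, 06b4ead, 1fea414, 5711c73, 585ebc5, 6fbfe04, 6fd1dbc, 791df9c, 852024d, bddcb0b, cf0ffcd, d82a384, fac9b38}.
Reachable from cf0ffcd: {bddcb0b, cf0ffcd}.
In fac9b38's history but not cf0ffcd's: {041ccf8, 05cb25d, 06b4ead, 1fea414, 5711c73, 585ebc5, 6fbfe04, 6fd1dbc, 791df9c, 852024d, d82a384, fac9b38} — 12 commits.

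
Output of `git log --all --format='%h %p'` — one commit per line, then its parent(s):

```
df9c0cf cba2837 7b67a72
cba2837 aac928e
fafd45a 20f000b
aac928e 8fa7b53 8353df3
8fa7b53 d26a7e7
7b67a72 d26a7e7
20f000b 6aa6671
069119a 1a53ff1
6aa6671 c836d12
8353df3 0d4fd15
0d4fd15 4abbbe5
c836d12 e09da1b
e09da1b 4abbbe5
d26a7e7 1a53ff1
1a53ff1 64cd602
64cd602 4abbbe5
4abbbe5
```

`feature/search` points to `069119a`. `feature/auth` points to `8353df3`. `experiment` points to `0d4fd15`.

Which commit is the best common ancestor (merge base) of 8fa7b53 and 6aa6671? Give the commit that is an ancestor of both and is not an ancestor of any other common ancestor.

4abbbe5

Ancestors of 8fa7b53: {1a53ff1, 4abbbe5, 64cd602, 8fa7b53, d26a7e7}.
Ancestors of 6aa6671: {4abbbe5, 6aa6671, c836d12, e09da1b}.
Common ancestors: {4abbbe5}.
The only common ancestor is 4abbbe5, so it is the merge base.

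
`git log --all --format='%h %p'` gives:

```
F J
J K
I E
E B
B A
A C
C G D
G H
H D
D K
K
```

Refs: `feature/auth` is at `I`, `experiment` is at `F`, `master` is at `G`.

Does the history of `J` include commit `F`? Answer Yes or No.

No

Ancestors of J: {J, K}.
F is not in that set, so it is not an ancestor of J.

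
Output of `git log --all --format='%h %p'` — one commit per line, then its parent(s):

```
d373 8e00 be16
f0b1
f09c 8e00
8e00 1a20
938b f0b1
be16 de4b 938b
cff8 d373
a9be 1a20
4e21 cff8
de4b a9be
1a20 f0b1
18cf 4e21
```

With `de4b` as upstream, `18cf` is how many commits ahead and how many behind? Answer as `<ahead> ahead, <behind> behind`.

Reachable from 18cf: {18cf, 1a20, 4e21, 8e00, 938b, a9be, be16, cff8, d373, de4b, f0b1}.
Reachable from de4b: {1a20, a9be, de4b, f0b1}.
Only in 18cf's history (ahead): {18cf, 4e21, 8e00, 938b, be16, cff8, d373} — 7.
Only in de4b's history (behind): {} — 0.

7 ahead, 0 behind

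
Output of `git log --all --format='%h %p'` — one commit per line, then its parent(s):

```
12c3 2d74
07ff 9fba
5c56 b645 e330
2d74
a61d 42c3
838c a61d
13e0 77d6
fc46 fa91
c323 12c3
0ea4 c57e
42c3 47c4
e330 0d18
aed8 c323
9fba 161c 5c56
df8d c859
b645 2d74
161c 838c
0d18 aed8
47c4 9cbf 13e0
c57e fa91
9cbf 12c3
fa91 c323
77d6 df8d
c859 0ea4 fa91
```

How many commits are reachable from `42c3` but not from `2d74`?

12

Reachable from 42c3: {0ea4, 12c3, 13e0, 2d74, 42c3, 47c4, 77d6, 9cbf, c323, c57e, c859, df8d, fa91}.
Reachable from 2d74: {2d74}.
In 42c3's history but not 2d74's: {0ea4, 12c3, 13e0, 42c3, 47c4, 77d6, 9cbf, c323, c57e, c859, df8d, fa91} — 12 commits.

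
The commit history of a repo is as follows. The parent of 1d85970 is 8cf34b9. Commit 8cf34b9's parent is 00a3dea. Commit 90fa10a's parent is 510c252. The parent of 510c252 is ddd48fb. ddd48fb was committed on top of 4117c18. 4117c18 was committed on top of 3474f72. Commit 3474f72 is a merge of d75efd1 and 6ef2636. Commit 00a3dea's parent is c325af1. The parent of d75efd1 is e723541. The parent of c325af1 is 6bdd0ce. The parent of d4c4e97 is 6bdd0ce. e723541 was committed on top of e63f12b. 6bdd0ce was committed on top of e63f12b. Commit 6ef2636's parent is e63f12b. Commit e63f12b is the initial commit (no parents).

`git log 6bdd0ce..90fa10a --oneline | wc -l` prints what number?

8

Reachable from 90fa10a: {3474f72, 4117c18, 510c252, 6ef2636, 90fa10a, d75efd1, ddd48fb, e63f12b, e723541}.
Reachable from 6bdd0ce: {6bdd0ce, e63f12b}.
In 90fa10a's history but not 6bdd0ce's: {3474f72, 4117c18, 510c252, 6ef2636, 90fa10a, d75efd1, ddd48fb, e723541} — 8 commits.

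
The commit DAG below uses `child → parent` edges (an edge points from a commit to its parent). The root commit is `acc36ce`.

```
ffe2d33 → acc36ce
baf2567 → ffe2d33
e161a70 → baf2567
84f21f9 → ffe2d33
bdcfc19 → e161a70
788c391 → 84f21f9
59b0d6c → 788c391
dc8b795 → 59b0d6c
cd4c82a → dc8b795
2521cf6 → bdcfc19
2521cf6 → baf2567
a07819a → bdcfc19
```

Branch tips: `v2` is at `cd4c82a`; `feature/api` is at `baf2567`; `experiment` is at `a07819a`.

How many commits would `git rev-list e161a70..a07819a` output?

2

Reachable from a07819a: {a07819a, acc36ce, baf2567, bdcfc19, e161a70, ffe2d33}.
Reachable from e161a70: {acc36ce, baf2567, e161a70, ffe2d33}.
In a07819a's history but not e161a70's: {a07819a, bdcfc19} — 2 commits.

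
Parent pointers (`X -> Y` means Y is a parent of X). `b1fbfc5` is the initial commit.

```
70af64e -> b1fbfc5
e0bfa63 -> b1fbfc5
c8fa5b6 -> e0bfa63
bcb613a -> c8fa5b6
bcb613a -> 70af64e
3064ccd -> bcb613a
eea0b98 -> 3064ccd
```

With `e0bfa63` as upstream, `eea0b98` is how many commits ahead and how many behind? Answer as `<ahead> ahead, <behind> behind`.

5 ahead, 0 behind

Reachable from eea0b98: {3064ccd, 70af64e, b1fbfc5, bcb613a, c8fa5b6, e0bfa63, eea0b98}.
Reachable from e0bfa63: {b1fbfc5, e0bfa63}.
Only in eea0b98's history (ahead): {3064ccd, 70af64e, bcb613a, c8fa5b6, eea0b98} — 5.
Only in e0bfa63's history (behind): {} — 0.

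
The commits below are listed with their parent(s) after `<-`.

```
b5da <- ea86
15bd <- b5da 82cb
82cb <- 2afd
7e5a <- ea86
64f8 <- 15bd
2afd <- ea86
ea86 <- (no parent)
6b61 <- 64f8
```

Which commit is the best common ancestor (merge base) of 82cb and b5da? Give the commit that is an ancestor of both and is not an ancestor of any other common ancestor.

Ancestors of 82cb: {2afd, 82cb, ea86}.
Ancestors of b5da: {b5da, ea86}.
Common ancestors: {ea86}.
The only common ancestor is ea86, so it is the merge base.

ea86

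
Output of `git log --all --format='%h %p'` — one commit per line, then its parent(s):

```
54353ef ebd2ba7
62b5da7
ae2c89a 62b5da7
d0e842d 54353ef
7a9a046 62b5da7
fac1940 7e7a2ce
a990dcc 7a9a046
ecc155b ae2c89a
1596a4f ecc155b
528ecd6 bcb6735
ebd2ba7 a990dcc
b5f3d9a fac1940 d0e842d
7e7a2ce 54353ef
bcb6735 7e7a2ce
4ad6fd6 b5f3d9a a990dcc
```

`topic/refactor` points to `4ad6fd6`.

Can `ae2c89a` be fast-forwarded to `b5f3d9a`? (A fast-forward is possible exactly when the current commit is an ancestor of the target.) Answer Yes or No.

A fast-forward from ae2c89a to b5f3d9a is possible iff ae2c89a is an ancestor of b5f3d9a.
Ancestors of b5f3d9a: {54353ef, 62b5da7, 7a9a046, 7e7a2ce, a990dcc, b5f3d9a, d0e842d, ebd2ba7, fac1940}.
ae2c89a is not among them, so fast-forward is not possible.

No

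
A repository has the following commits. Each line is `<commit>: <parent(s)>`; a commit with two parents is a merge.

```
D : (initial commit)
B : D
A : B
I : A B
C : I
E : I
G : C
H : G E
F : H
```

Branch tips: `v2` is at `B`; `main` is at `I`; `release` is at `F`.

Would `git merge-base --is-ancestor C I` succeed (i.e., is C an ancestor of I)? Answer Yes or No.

Ancestors of I: {A, B, D, I}.
C is not in that set, so it is not an ancestor of I.

No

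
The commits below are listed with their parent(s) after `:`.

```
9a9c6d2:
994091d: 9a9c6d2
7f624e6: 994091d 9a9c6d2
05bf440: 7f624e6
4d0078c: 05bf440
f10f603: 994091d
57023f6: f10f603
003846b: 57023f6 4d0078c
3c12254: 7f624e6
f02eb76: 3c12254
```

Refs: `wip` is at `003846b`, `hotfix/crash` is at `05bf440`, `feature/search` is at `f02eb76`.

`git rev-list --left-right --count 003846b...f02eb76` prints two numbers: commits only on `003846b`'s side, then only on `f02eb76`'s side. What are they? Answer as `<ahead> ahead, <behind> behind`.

5 ahead, 2 behind

Reachable from 003846b: {003846b, 05bf440, 4d0078c, 57023f6, 7f624e6, 994091d, 9a9c6d2, f10f603}.
Reachable from f02eb76: {3c12254, 7f624e6, 994091d, 9a9c6d2, f02eb76}.
Only in 003846b's history (ahead): {003846b, 05bf440, 4d0078c, 57023f6, f10f603} — 5.
Only in f02eb76's history (behind): {3c12254, f02eb76} — 2.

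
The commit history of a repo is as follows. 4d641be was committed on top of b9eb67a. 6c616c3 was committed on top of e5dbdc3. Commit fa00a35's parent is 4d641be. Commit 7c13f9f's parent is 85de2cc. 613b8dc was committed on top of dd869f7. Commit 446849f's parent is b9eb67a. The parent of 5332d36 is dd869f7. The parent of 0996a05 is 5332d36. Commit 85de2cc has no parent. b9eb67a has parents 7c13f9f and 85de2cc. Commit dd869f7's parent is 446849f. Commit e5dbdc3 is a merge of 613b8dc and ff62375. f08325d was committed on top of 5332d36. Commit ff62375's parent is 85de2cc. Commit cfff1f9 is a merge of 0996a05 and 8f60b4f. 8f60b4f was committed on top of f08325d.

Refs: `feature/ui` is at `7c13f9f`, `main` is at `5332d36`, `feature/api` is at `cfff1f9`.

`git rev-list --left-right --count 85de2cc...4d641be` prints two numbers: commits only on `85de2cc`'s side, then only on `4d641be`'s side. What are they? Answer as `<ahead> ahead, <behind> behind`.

Reachable from 85de2cc: {85de2cc}.
Reachable from 4d641be: {4d641be, 7c13f9f, 85de2cc, b9eb67a}.
Only in 85de2cc's history (ahead): {} — 0.
Only in 4d641be's history (behind): {4d641be, 7c13f9f, b9eb67a} — 3.

0 ahead, 3 behind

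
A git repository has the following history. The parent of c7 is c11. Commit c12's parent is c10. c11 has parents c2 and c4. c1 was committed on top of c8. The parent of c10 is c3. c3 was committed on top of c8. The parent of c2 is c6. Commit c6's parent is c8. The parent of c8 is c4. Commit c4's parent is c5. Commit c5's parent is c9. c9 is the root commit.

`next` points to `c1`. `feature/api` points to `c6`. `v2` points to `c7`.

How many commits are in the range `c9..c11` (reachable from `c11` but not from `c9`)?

Reachable from c11: {c11, c2, c4, c5, c6, c8, c9}.
Reachable from c9: {c9}.
In c11's history but not c9's: {c11, c2, c4, c5, c6, c8} — 6 commits.

6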